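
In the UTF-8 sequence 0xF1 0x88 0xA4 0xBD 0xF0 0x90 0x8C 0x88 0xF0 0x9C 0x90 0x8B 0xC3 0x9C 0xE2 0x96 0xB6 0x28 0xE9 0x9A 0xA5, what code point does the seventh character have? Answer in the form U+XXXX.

U+96A5

Offset 0: leading byte 0xF1 = 11110001 → 4-byte char #1 = F1 88 A4 BD.
Offset 4: leading byte 0xF0 = 11110000 → 4-byte char #2 = F0 90 8C 88.
Offset 8: leading byte 0xF0 = 11110000 → 4-byte char #3 = F0 9C 90 8B.
Offset 12: leading byte 0xC3 = 11000011 → 2-byte char #4 = C3 9C.
Offset 14: leading byte 0xE2 = 11100010 → 3-byte char #5 = E2 96 B6.
Offset 17: leading byte 0x28 = 00101000 → 1-byte char #6 = 28.
Offset 18: leading byte 0xE9 = 11101001 → 3-byte char #7 = E9 9A A5.
Leading byte 0xE9 = 11101001 matches 1110xxxx → 3-byte sequence.
Byte 1: 0xE9 = 11101001, payload 1001 (4 bits).
Byte 2: 0x9A = 10011010 (10xxxxxx ✓), payload 011010.
Byte 3: 0xA5 = 10100101 (10xxxxxx ✓), payload 100101.
Concatenate: 1001011010100101 = 0x96A5 (16 bits → U+96A5).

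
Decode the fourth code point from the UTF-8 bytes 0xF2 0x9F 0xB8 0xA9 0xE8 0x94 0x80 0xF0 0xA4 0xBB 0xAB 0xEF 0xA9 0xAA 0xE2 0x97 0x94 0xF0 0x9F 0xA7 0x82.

Offset 0: leading byte 0xF2 = 11110010 → 4-byte char #1 = F2 9F B8 A9.
Offset 4: leading byte 0xE8 = 11101000 → 3-byte char #2 = E8 94 80.
Offset 7: leading byte 0xF0 = 11110000 → 4-byte char #3 = F0 A4 BB AB.
Offset 11: leading byte 0xEF = 11101111 → 3-byte char #4 = EF A9 AA.
Leading byte 0xEF = 11101111 matches 1110xxxx → 3-byte sequence.
Byte 1: 0xEF = 11101111, payload 1111 (4 bits).
Byte 2: 0xA9 = 10101001 (10xxxxxx ✓), payload 101001.
Byte 3: 0xAA = 10101010 (10xxxxxx ✓), payload 101010.
Concatenate: 1111101001101010 = 0xFA6A (16 bits → U+FA6A).

U+FA6A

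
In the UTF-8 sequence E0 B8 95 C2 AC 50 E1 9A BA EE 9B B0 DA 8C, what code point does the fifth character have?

U+E6F0

Offset 0: leading byte 0xE0 = 11100000 → 3-byte char #1 = E0 B8 95.
Offset 3: leading byte 0xC2 = 11000010 → 2-byte char #2 = C2 AC.
Offset 5: leading byte 0x50 = 01010000 → 1-byte char #3 = 50.
Offset 6: leading byte 0xE1 = 11100001 → 3-byte char #4 = E1 9A BA.
Offset 9: leading byte 0xEE = 11101110 → 3-byte char #5 = EE 9B B0.
Leading byte 0xEE = 11101110 matches 1110xxxx → 3-byte sequence.
Byte 1: 0xEE = 11101110, payload 1110 (4 bits).
Byte 2: 0x9B = 10011011 (10xxxxxx ✓), payload 011011.
Byte 3: 0xB0 = 10110000 (10xxxxxx ✓), payload 110000.
Concatenate: 1110011011110000 = 0xE6F0 (16 bits → U+E6F0).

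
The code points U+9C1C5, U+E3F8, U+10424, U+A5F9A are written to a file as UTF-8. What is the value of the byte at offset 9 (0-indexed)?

U+9C1C5 → 4-byte form F2 9C 87 85 at offsets 0–3.
U+E3F8 → 3-byte form EE 8F B8 at offsets 4–6.
U+10424 → 4-byte form F0 90 90 A4 at offsets 7–10.
Offset 9 falls in char 3's range; it's byte 3 of F0 90 90 A4 = 0x90.

0x90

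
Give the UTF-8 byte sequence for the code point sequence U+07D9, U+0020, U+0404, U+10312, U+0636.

U+07D9: 2-byte form → DF 99.
U+0020: 1-byte form → 20.
U+0404: 2-byte form → D0 84.
U+10312: 4-byte form → F0 90 8C 92.
U+0636: 2-byte form → D8 B6.
Concatenated (11 bytes): DF 99 20 D0 84 F0 90 8C 92 D8 B6.

DF 99 20 D0 84 F0 90 8C 92 D8 B6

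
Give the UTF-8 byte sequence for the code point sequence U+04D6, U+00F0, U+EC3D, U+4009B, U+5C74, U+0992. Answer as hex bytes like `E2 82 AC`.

D3 96 C3 B0 EE B0 BD F1 80 82 9B E5 B1 B4 E0 A6 92

U+04D6: 2-byte form → D3 96.
U+00F0: 2-byte form → C3 B0.
U+EC3D: 3-byte form → EE B0 BD.
U+4009B: 4-byte form → F1 80 82 9B.
U+5C74: 3-byte form → E5 B1 B4.
U+0992: 3-byte form → E0 A6 92.
Concatenated (17 bytes): D3 96 C3 B0 EE B0 BD F1 80 82 9B E5 B1 B4 E0 A6 92.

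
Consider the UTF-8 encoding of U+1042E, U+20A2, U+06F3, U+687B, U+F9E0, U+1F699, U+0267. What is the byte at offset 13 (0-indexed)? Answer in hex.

U+1042E → 4-byte form F0 90 90 AE at offsets 0–3.
U+20A2 → 3-byte form E2 82 A2 at offsets 4–6.
U+06F3 → 2-byte form DB B3 at offsets 7–8.
U+687B → 3-byte form E6 A1 BB at offsets 9–11.
U+F9E0 → 3-byte form EF A7 A0 at offsets 12–14.
Offset 13 falls in char 5's range; it's byte 2 of EF A7 A0 = 0xA7.

0xA7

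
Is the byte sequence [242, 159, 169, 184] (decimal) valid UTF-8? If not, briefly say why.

Leading byte 0xF2 = 11110010 → 4-byte form.
Continuation bytes 0x9F=10011111, 0xA9=10101001, 0xB8=10111000 all match 10xxxxxx.
Decoded value 0x9FA78 is ≥ 0x10000 (shortest form) and not a surrogate.

valid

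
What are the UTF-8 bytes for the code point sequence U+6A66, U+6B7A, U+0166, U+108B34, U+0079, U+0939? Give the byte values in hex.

E6 A9 A6 E6 AD BA C5 A6 F4 88 AC B4 79 E0 A4 B9

U+6A66: 3-byte form → E6 A9 A6.
U+6B7A: 3-byte form → E6 AD BA.
U+0166: 2-byte form → C5 A6.
U+108B34: 4-byte form → F4 88 AC B4.
U+0079: 1-byte form → 79.
U+0939: 3-byte form → E0 A4 B9.
Concatenated (16 bytes): E6 A9 A6 E6 AD BA C5 A6 F4 88 AC B4 79 E0 A4 B9.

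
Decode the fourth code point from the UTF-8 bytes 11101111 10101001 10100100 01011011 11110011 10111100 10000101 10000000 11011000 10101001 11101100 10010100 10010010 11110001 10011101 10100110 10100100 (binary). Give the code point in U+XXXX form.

Offset 0: leading byte 0xEF = 11101111 → 3-byte char #1 = EF A9 A4.
Offset 3: leading byte 0x5B = 01011011 → 1-byte char #2 = 5B.
Offset 4: leading byte 0xF3 = 11110011 → 4-byte char #3 = F3 BC 85 80.
Offset 8: leading byte 0xD8 = 11011000 → 2-byte char #4 = D8 A9.
Leading byte 0xD8 = 11011000 matches 110xxxxx → 2-byte sequence.
Byte 1: 0xD8 = 11011000, payload 11000 (5 bits).
Byte 2: 0xA9 = 10101001 (10xxxxxx ✓), payload 101001.
Concatenate: 11000101001 = 0x629 (11 bits → U+0629).

U+0629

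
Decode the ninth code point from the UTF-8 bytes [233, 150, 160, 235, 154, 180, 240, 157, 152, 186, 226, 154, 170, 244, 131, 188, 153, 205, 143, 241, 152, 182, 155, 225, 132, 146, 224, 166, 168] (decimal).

Offset 0: leading byte 0xE9 = 11101001 → 3-byte char #1 = E9 96 A0.
Offset 3: leading byte 0xEB = 11101011 → 3-byte char #2 = EB 9A B4.
Offset 6: leading byte 0xF0 = 11110000 → 4-byte char #3 = F0 9D 98 BA.
Offset 10: leading byte 0xE2 = 11100010 → 3-byte char #4 = E2 9A AA.
Offset 13: leading byte 0xF4 = 11110100 → 4-byte char #5 = F4 83 BC 99.
Offset 17: leading byte 0xCD = 11001101 → 2-byte char #6 = CD 8F.
Offset 19: leading byte 0xF1 = 11110001 → 4-byte char #7 = F1 98 B6 9B.
Offset 23: leading byte 0xE1 = 11100001 → 3-byte char #8 = E1 84 92.
Offset 26: leading byte 0xE0 = 11100000 → 3-byte char #9 = E0 A6 A8.
Leading byte 0xE0 = 11100000 matches 1110xxxx → 3-byte sequence.
Byte 1: 0xE0 = 11100000, payload 0000 (4 bits).
Byte 2: 0xA6 = 10100110 (10xxxxxx ✓), payload 100110.
Byte 3: 0xA8 = 10101000 (10xxxxxx ✓), payload 101000.
Concatenate: 0000100110101000 = 0x9A8 (16 bits → U+09A8).

U+09A8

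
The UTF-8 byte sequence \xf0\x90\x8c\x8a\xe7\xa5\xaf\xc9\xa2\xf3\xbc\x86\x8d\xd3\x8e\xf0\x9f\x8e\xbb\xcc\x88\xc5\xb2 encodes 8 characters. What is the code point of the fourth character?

U+FC18D

Offset 0: leading byte 0xF0 = 11110000 → 4-byte char #1 = F0 90 8C 8A.
Offset 4: leading byte 0xE7 = 11100111 → 3-byte char #2 = E7 A5 AF.
Offset 7: leading byte 0xC9 = 11001001 → 2-byte char #3 = C9 A2.
Offset 9: leading byte 0xF3 = 11110011 → 4-byte char #4 = F3 BC 86 8D.
Leading byte 0xF3 = 11110011 matches 11110xxx → 4-byte sequence.
Byte 1: 0xF3 = 11110011, payload 011 (3 bits).
Byte 2: 0xBC = 10111100 (10xxxxxx ✓), payload 111100.
Byte 3: 0x86 = 10000110 (10xxxxxx ✓), payload 000110.
Byte 4: 0x8D = 10001101 (10xxxxxx ✓), payload 001101.
Concatenate: 011111100000110001101 = 0xFC18D (21 bits → U+FC18D).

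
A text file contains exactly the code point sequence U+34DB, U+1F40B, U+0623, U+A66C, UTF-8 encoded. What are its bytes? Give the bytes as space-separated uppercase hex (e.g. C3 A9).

U+34DB: 3-byte form → E3 93 9B.
U+1F40B: 4-byte form → F0 9F 90 8B.
U+0623: 2-byte form → D8 A3.
U+A66C: 3-byte form → EA 99 AC.
Concatenated (12 bytes): E3 93 9B F0 9F 90 8B D8 A3 EA 99 AC.

E3 93 9B F0 9F 90 8B D8 A3 EA 99 AC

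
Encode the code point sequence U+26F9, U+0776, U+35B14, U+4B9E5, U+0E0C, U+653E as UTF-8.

E2 9B B9 DD B6 F0 B5 AC 94 F1 8B A7 A5 E0 B8 8C E6 94 BE

U+26F9: 3-byte form → E2 9B B9.
U+0776: 2-byte form → DD B6.
U+35B14: 4-byte form → F0 B5 AC 94.
U+4B9E5: 4-byte form → F1 8B A7 A5.
U+0E0C: 3-byte form → E0 B8 8C.
U+653E: 3-byte form → E6 94 BE.
Concatenated (19 bytes): E2 9B B9 DD B6 F0 B5 AC 94 F1 8B A7 A5 E0 B8 8C E6 94 BE.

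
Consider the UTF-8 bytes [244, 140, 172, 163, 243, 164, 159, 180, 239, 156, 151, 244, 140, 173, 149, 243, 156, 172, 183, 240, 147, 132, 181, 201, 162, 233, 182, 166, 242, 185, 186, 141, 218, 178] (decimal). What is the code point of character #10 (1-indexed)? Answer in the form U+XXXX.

U+06B2

Offset 0: leading byte 0xF4 = 11110100 → 4-byte char #1 = F4 8C AC A3.
Offset 4: leading byte 0xF3 = 11110011 → 4-byte char #2 = F3 A4 9F B4.
Offset 8: leading byte 0xEF = 11101111 → 3-byte char #3 = EF 9C 97.
Offset 11: leading byte 0xF4 = 11110100 → 4-byte char #4 = F4 8C AD 95.
Offset 15: leading byte 0xF3 = 11110011 → 4-byte char #5 = F3 9C AC B7.
Offset 19: leading byte 0xF0 = 11110000 → 4-byte char #6 = F0 93 84 B5.
Offset 23: leading byte 0xC9 = 11001001 → 2-byte char #7 = C9 A2.
Offset 25: leading byte 0xE9 = 11101001 → 3-byte char #8 = E9 B6 A6.
Offset 28: leading byte 0xF2 = 11110010 → 4-byte char #9 = F2 B9 BA 8D.
Offset 32: leading byte 0xDA = 11011010 → 2-byte char #10 = DA B2.
Leading byte 0xDA = 11011010 matches 110xxxxx → 2-byte sequence.
Byte 1: 0xDA = 11011010, payload 11010 (5 bits).
Byte 2: 0xB2 = 10110010 (10xxxxxx ✓), payload 110010.
Concatenate: 11010110010 = 0x6B2 (11 bits → U+06B2).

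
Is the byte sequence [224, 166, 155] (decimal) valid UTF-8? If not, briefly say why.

valid

Leading byte 0xE0 = 11100000 → 3-byte form.
Continuation bytes 0xA6=10100110, 0x9B=10011011 all match 10xxxxxx.
Decoded value 0x99B is ≥ 0x800 (shortest form) and not a surrogate.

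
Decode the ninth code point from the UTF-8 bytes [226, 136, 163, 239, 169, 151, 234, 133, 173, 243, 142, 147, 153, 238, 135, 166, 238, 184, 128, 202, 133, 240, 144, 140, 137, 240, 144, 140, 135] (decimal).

U+10307

Offset 0: leading byte 0xE2 = 11100010 → 3-byte char #1 = E2 88 A3.
Offset 3: leading byte 0xEF = 11101111 → 3-byte char #2 = EF A9 97.
Offset 6: leading byte 0xEA = 11101010 → 3-byte char #3 = EA 85 AD.
Offset 9: leading byte 0xF3 = 11110011 → 4-byte char #4 = F3 8E 93 99.
Offset 13: leading byte 0xEE = 11101110 → 3-byte char #5 = EE 87 A6.
Offset 16: leading byte 0xEE = 11101110 → 3-byte char #6 = EE B8 80.
Offset 19: leading byte 0xCA = 11001010 → 2-byte char #7 = CA 85.
Offset 21: leading byte 0xF0 = 11110000 → 4-byte char #8 = F0 90 8C 89.
Offset 25: leading byte 0xF0 = 11110000 → 4-byte char #9 = F0 90 8C 87.
Leading byte 0xF0 = 11110000 matches 11110xxx → 4-byte sequence.
Byte 1: 0xF0 = 11110000, payload 000 (3 bits).
Byte 2: 0x90 = 10010000 (10xxxxxx ✓), payload 010000.
Byte 3: 0x8C = 10001100 (10xxxxxx ✓), payload 001100.
Byte 4: 0x87 = 10000111 (10xxxxxx ✓), payload 000111.
Concatenate: 000010000001100000111 = 0x10307 (21 bits → U+10307).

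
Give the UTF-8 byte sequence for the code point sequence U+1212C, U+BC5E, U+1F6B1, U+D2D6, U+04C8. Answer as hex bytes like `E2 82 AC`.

F0 92 84 AC EB B1 9E F0 9F 9A B1 ED 8B 96 D3 88

U+1212C: 4-byte form → F0 92 84 AC.
U+BC5E: 3-byte form → EB B1 9E.
U+1F6B1: 4-byte form → F0 9F 9A B1.
U+D2D6: 3-byte form → ED 8B 96.
U+04C8: 2-byte form → D3 88.
Concatenated (16 bytes): F0 92 84 AC EB B1 9E F0 9F 9A B1 ED 8B 96 D3 88.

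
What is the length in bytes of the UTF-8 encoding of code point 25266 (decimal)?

3

U+62B2 = 0x62B2. UTF-8 uses 1 byte below 0x80, 2 below 0x800, 3 below 0x10000, 4 up to 0x10FFFF. 0x62B2 is in U+0800–U+FFFF → 3 bytes.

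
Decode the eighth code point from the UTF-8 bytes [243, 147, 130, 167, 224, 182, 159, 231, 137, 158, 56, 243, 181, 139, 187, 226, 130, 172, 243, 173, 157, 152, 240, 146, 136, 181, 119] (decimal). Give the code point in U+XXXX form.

U+12235

Offset 0: leading byte 0xF3 = 11110011 → 4-byte char #1 = F3 93 82 A7.
Offset 4: leading byte 0xE0 = 11100000 → 3-byte char #2 = E0 B6 9F.
Offset 7: leading byte 0xE7 = 11100111 → 3-byte char #3 = E7 89 9E.
Offset 10: leading byte 0x38 = 00111000 → 1-byte char #4 = 38.
Offset 11: leading byte 0xF3 = 11110011 → 4-byte char #5 = F3 B5 8B BB.
Offset 15: leading byte 0xE2 = 11100010 → 3-byte char #6 = E2 82 AC.
Offset 18: leading byte 0xF3 = 11110011 → 4-byte char #7 = F3 AD 9D 98.
Offset 22: leading byte 0xF0 = 11110000 → 4-byte char #8 = F0 92 88 B5.
Leading byte 0xF0 = 11110000 matches 11110xxx → 4-byte sequence.
Byte 1: 0xF0 = 11110000, payload 000 (3 bits).
Byte 2: 0x92 = 10010010 (10xxxxxx ✓), payload 010010.
Byte 3: 0x88 = 10001000 (10xxxxxx ✓), payload 001000.
Byte 4: 0xB5 = 10110101 (10xxxxxx ✓), payload 110101.
Concatenate: 000010010001000110101 = 0x12235 (21 bits → U+12235).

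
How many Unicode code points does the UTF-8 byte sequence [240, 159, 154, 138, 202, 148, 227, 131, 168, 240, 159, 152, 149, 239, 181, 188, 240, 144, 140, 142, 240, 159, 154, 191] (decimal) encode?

7

Byte at offset 0: 0xF0 = 11110000 → 4-byte char (#1). Advance 4.
Byte at offset 4: 0xCA = 11001010 → 2-byte char (#2). Advance 2.
Byte at offset 6: 0xE3 = 11100011 → 3-byte char (#3). Advance 3.
Byte at offset 9: 0xF0 = 11110000 → 4-byte char (#4). Advance 4.
Byte at offset 13: 0xEF = 11101111 → 3-byte char (#5). Advance 3.
Byte at offset 16: 0xF0 = 11110000 → 4-byte char (#6). Advance 4.
Byte at offset 20: 0xF0 = 11110000 → 4-byte char (#7). Advance 4.
Reached end at offset 24 after 7 code points.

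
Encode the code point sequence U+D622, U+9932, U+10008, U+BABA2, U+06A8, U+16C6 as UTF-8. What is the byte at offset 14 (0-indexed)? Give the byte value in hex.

U+D622 → 3-byte form ED 98 A2 at offsets 0–2.
U+9932 → 3-byte form E9 A4 B2 at offsets 3–5.
U+10008 → 4-byte form F0 90 80 88 at offsets 6–9.
U+BABA2 → 4-byte form F2 BA AE A2 at offsets 10–13.
U+06A8 → 2-byte form DA A8 at offsets 14–15.
Offset 14 falls in char 5's range; it's byte 1 of DA A8 = 0xDA.

0xDA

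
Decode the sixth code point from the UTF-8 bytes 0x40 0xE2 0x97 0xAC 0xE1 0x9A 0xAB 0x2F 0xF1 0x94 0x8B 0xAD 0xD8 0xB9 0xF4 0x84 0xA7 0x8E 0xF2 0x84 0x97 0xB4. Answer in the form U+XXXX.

Offset 0: leading byte 0x40 = 01000000 → 1-byte char #1 = 40.
Offset 1: leading byte 0xE2 = 11100010 → 3-byte char #2 = E2 97 AC.
Offset 4: leading byte 0xE1 = 11100001 → 3-byte char #3 = E1 9A AB.
Offset 7: leading byte 0x2F = 00101111 → 1-byte char #4 = 2F.
Offset 8: leading byte 0xF1 = 11110001 → 4-byte char #5 = F1 94 8B AD.
Offset 12: leading byte 0xD8 = 11011000 → 2-byte char #6 = D8 B9.
Leading byte 0xD8 = 11011000 matches 110xxxxx → 2-byte sequence.
Byte 1: 0xD8 = 11011000, payload 11000 (5 bits).
Byte 2: 0xB9 = 10111001 (10xxxxxx ✓), payload 111001.
Concatenate: 11000111001 = 0x639 (11 bits → U+0639).

U+0639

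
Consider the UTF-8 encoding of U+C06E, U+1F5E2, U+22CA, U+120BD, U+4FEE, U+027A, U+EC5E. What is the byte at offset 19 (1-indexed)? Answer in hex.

1-indexed offset 19 is 0-indexed offset 18.
U+C06E → 3-byte form EC 81 AE at offsets 0–2.
U+1F5E2 → 4-byte form F0 9F 97 A2 at offsets 3–6.
U+22CA → 3-byte form E2 8B 8A at offsets 7–9.
U+120BD → 4-byte form F0 92 82 BD at offsets 10–13.
U+4FEE → 3-byte form E4 BF AE at offsets 14–16.
U+027A → 2-byte form C9 BA at offsets 17–18.
Offset 18 falls in char 6's range; it's byte 2 of C9 BA = 0xBA.

0xBA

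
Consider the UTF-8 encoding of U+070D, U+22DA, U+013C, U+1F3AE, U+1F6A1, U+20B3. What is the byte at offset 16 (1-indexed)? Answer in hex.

1-indexed offset 16 is 0-indexed offset 15.
U+070D → 2-byte form DC 8D at offsets 0–1.
U+22DA → 3-byte form E2 8B 9A at offsets 2–4.
U+013C → 2-byte form C4 BC at offsets 5–6.
U+1F3AE → 4-byte form F0 9F 8E AE at offsets 7–10.
U+1F6A1 → 4-byte form F0 9F 9A A1 at offsets 11–14.
U+20B3 → 3-byte form E2 82 B3 at offsets 15–17.
Offset 15 falls in char 6's range; it's byte 1 of E2 82 B3 = 0xE2.

0xE2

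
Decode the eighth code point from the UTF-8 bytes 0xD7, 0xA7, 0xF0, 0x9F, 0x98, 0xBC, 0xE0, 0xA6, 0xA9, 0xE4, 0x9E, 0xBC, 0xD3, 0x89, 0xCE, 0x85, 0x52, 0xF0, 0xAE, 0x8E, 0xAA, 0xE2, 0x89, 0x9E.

Offset 0: leading byte 0xD7 = 11010111 → 2-byte char #1 = D7 A7.
Offset 2: leading byte 0xF0 = 11110000 → 4-byte char #2 = F0 9F 98 BC.
Offset 6: leading byte 0xE0 = 11100000 → 3-byte char #3 = E0 A6 A9.
Offset 9: leading byte 0xE4 = 11100100 → 3-byte char #4 = E4 9E BC.
Offset 12: leading byte 0xD3 = 11010011 → 2-byte char #5 = D3 89.
Offset 14: leading byte 0xCE = 11001110 → 2-byte char #6 = CE 85.
Offset 16: leading byte 0x52 = 01010010 → 1-byte char #7 = 52.
Offset 17: leading byte 0xF0 = 11110000 → 4-byte char #8 = F0 AE 8E AA.
Leading byte 0xF0 = 11110000 matches 11110xxx → 4-byte sequence.
Byte 1: 0xF0 = 11110000, payload 000 (3 bits).
Byte 2: 0xAE = 10101110 (10xxxxxx ✓), payload 101110.
Byte 3: 0x8E = 10001110 (10xxxxxx ✓), payload 001110.
Byte 4: 0xAA = 10101010 (10xxxxxx ✓), payload 101010.
Concatenate: 000101110001110101010 = 0x2E3AA (21 bits → U+2E3AA).

U+2E3AA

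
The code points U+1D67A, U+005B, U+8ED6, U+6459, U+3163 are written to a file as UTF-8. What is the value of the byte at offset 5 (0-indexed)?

U+1D67A → 4-byte form F0 9D 99 BA at offsets 0–3.
U+005B → 1-byte form 5B at offsets 4–4.
U+8ED6 → 3-byte form E8 BB 96 at offsets 5–7.
Offset 5 falls in char 3's range; it's byte 1 of E8 BB 96 = 0xE8.

0xE8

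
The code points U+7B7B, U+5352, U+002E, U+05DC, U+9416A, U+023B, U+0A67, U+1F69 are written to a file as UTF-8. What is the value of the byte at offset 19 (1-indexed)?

0xE1

1-indexed offset 19 is 0-indexed offset 18.
U+7B7B → 3-byte form E7 AD BB at offsets 0–2.
U+5352 → 3-byte form E5 8D 92 at offsets 3–5.
U+002E → 1-byte form 2E at offsets 6–6.
U+05DC → 2-byte form D7 9C at offsets 7–8.
U+9416A → 4-byte form F2 94 85 AA at offsets 9–12.
U+023B → 2-byte form C8 BB at offsets 13–14.
U+0A67 → 3-byte form E0 A9 A7 at offsets 15–17.
U+1F69 → 3-byte form E1 BD A9 at offsets 18–20.
Offset 18 falls in char 8's range; it's byte 1 of E1 BD A9 = 0xE1.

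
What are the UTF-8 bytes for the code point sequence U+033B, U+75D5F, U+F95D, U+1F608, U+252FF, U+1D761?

CC BB F1 B5 B5 9F EF A5 9D F0 9F 98 88 F0 A5 8B BF F0 9D 9D A1

U+033B: 2-byte form → CC BB.
U+75D5F: 4-byte form → F1 B5 B5 9F.
U+F95D: 3-byte form → EF A5 9D.
U+1F608: 4-byte form → F0 9F 98 88.
U+252FF: 4-byte form → F0 A5 8B BF.
U+1D761: 4-byte form → F0 9D 9D A1.
Concatenated (21 bytes): CC BB F1 B5 B5 9F EF A5 9D F0 9F 98 88 F0 A5 8B BF F0 9D 9D A1.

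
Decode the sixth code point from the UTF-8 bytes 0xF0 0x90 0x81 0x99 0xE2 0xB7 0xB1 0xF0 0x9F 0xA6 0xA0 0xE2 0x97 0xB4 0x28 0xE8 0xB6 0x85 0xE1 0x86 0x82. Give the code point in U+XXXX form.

U+8D85

Offset 0: leading byte 0xF0 = 11110000 → 4-byte char #1 = F0 90 81 99.
Offset 4: leading byte 0xE2 = 11100010 → 3-byte char #2 = E2 B7 B1.
Offset 7: leading byte 0xF0 = 11110000 → 4-byte char #3 = F0 9F A6 A0.
Offset 11: leading byte 0xE2 = 11100010 → 3-byte char #4 = E2 97 B4.
Offset 14: leading byte 0x28 = 00101000 → 1-byte char #5 = 28.
Offset 15: leading byte 0xE8 = 11101000 → 3-byte char #6 = E8 B6 85.
Leading byte 0xE8 = 11101000 matches 1110xxxx → 3-byte sequence.
Byte 1: 0xE8 = 11101000, payload 1000 (4 bits).
Byte 2: 0xB6 = 10110110 (10xxxxxx ✓), payload 110110.
Byte 3: 0x85 = 10000101 (10xxxxxx ✓), payload 000101.
Concatenate: 1000110110000101 = 0x8D85 (16 bits → U+8D85).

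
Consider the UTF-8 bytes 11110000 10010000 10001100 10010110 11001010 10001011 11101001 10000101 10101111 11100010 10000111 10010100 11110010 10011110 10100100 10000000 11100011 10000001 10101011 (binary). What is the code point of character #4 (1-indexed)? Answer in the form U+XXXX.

U+21D4

Offset 0: leading byte 0xF0 = 11110000 → 4-byte char #1 = F0 90 8C 96.
Offset 4: leading byte 0xCA = 11001010 → 2-byte char #2 = CA 8B.
Offset 6: leading byte 0xE9 = 11101001 → 3-byte char #3 = E9 85 AF.
Offset 9: leading byte 0xE2 = 11100010 → 3-byte char #4 = E2 87 94.
Leading byte 0xE2 = 11100010 matches 1110xxxx → 3-byte sequence.
Byte 1: 0xE2 = 11100010, payload 0010 (4 bits).
Byte 2: 0x87 = 10000111 (10xxxxxx ✓), payload 000111.
Byte 3: 0x94 = 10010100 (10xxxxxx ✓), payload 010100.
Concatenate: 0010000111010100 = 0x21D4 (16 bits → U+21D4).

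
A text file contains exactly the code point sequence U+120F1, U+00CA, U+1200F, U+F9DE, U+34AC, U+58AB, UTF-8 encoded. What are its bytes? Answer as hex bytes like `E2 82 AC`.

F0 92 83 B1 C3 8A F0 92 80 8F EF A7 9E E3 92 AC E5 A2 AB

U+120F1: 4-byte form → F0 92 83 B1.
U+00CA: 2-byte form → C3 8A.
U+1200F: 4-byte form → F0 92 80 8F.
U+F9DE: 3-byte form → EF A7 9E.
U+34AC: 3-byte form → E3 92 AC.
U+58AB: 3-byte form → E5 A2 AB.
Concatenated (19 bytes): F0 92 83 B1 C3 8A F0 92 80 8F EF A7 9E E3 92 AC E5 A2 AB.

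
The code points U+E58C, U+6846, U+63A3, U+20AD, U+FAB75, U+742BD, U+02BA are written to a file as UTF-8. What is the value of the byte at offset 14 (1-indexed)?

1-indexed offset 14 is 0-indexed offset 13.
U+E58C → 3-byte form EE 96 8C at offsets 0–2.
U+6846 → 3-byte form E6 A1 86 at offsets 3–5.
U+63A3 → 3-byte form E6 8E A3 at offsets 6–8.
U+20AD → 3-byte form E2 82 AD at offsets 9–11.
U+FAB75 → 4-byte form F3 BA AD B5 at offsets 12–15.
Offset 13 falls in char 5's range; it's byte 2 of F3 BA AD B5 = 0xBA.

0xBA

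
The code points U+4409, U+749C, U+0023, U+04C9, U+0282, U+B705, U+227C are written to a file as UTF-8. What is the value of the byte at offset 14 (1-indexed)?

0x85

1-indexed offset 14 is 0-indexed offset 13.
U+4409 → 3-byte form E4 90 89 at offsets 0–2.
U+749C → 3-byte form E7 92 9C at offsets 3–5.
U+0023 → 1-byte form 23 at offsets 6–6.
U+04C9 → 2-byte form D3 89 at offsets 7–8.
U+0282 → 2-byte form CA 82 at offsets 9–10.
U+B705 → 3-byte form EB 9C 85 at offsets 11–13.
Offset 13 falls in char 6's range; it's byte 3 of EB 9C 85 = 0x85.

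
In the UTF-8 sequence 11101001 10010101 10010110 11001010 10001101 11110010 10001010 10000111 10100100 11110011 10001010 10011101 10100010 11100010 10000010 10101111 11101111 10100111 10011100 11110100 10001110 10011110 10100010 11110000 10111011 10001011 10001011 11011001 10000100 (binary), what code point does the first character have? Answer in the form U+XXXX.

Offset 0: leading byte 0xE9 = 11101001 → 3-byte char #1 = E9 95 96.
Leading byte 0xE9 = 11101001 matches 1110xxxx → 3-byte sequence.
Byte 1: 0xE9 = 11101001, payload 1001 (4 bits).
Byte 2: 0x95 = 10010101 (10xxxxxx ✓), payload 010101.
Byte 3: 0x96 = 10010110 (10xxxxxx ✓), payload 010110.
Concatenate: 1001010101010110 = 0x9556 (16 bits → U+9556).

U+9556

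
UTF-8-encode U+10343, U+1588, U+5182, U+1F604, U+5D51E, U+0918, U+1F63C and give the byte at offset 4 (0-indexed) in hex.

U+10343 → 4-byte form F0 90 8D 83 at offsets 0–3.
U+1588 → 3-byte form E1 96 88 at offsets 4–6.
Offset 4 falls in char 2's range; it's byte 1 of E1 96 88 = 0xE1.

0xE1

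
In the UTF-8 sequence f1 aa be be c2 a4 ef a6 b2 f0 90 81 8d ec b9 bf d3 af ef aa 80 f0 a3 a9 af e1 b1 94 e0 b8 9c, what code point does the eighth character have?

U+23A6F

Offset 0: leading byte 0xF1 = 11110001 → 4-byte char #1 = F1 AA BE BE.
Offset 4: leading byte 0xC2 = 11000010 → 2-byte char #2 = C2 A4.
Offset 6: leading byte 0xEF = 11101111 → 3-byte char #3 = EF A6 B2.
Offset 9: leading byte 0xF0 = 11110000 → 4-byte char #4 = F0 90 81 8D.
Offset 13: leading byte 0xEC = 11101100 → 3-byte char #5 = EC B9 BF.
Offset 16: leading byte 0xD3 = 11010011 → 2-byte char #6 = D3 AF.
Offset 18: leading byte 0xEF = 11101111 → 3-byte char #7 = EF AA 80.
Offset 21: leading byte 0xF0 = 11110000 → 4-byte char #8 = F0 A3 A9 AF.
Leading byte 0xF0 = 11110000 matches 11110xxx → 4-byte sequence.
Byte 1: 0xF0 = 11110000, payload 000 (3 bits).
Byte 2: 0xA3 = 10100011 (10xxxxxx ✓), payload 100011.
Byte 3: 0xA9 = 10101001 (10xxxxxx ✓), payload 101001.
Byte 4: 0xAF = 10101111 (10xxxxxx ✓), payload 101111.
Concatenate: 000100011101001101111 = 0x23A6F (21 bits → U+23A6F).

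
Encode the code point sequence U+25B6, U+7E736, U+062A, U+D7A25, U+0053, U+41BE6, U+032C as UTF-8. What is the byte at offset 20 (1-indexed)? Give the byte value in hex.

0xAC

1-indexed offset 20 is 0-indexed offset 19.
U+25B6 → 3-byte form E2 96 B6 at offsets 0–2.
U+7E736 → 4-byte form F1 BE 9C B6 at offsets 3–6.
U+062A → 2-byte form D8 AA at offsets 7–8.
U+D7A25 → 4-byte form F3 97 A8 A5 at offsets 9–12.
U+0053 → 1-byte form 53 at offsets 13–13.
U+41BE6 → 4-byte form F1 81 AF A6 at offsets 14–17.
U+032C → 2-byte form CC AC at offsets 18–19.
Offset 19 falls in char 7's range; it's byte 2 of CC AC = 0xAC.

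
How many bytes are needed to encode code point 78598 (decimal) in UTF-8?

4

U+13306 = 0x13306. UTF-8 uses 1 byte below 0x80, 2 below 0x800, 3 below 0x10000, 4 up to 0x10FFFF. 0x13306 is in U+10000–U+10FFFF → 4 bytes.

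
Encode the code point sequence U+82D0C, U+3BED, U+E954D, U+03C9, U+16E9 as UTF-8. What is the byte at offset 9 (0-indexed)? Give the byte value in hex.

U+82D0C → 4-byte form F2 82 B4 8C at offsets 0–3.
U+3BED → 3-byte form E3 AF AD at offsets 4–6.
U+E954D → 4-byte form F3 A9 95 8D at offsets 7–10.
Offset 9 falls in char 3's range; it's byte 3 of F3 A9 95 8D = 0x95.

0x95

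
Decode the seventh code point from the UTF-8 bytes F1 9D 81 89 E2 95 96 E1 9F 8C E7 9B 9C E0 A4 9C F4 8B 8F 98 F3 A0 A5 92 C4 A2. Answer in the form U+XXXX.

Offset 0: leading byte 0xF1 = 11110001 → 4-byte char #1 = F1 9D 81 89.
Offset 4: leading byte 0xE2 = 11100010 → 3-byte char #2 = E2 95 96.
Offset 7: leading byte 0xE1 = 11100001 → 3-byte char #3 = E1 9F 8C.
Offset 10: leading byte 0xE7 = 11100111 → 3-byte char #4 = E7 9B 9C.
Offset 13: leading byte 0xE0 = 11100000 → 3-byte char #5 = E0 A4 9C.
Offset 16: leading byte 0xF4 = 11110100 → 4-byte char #6 = F4 8B 8F 98.
Offset 20: leading byte 0xF3 = 11110011 → 4-byte char #7 = F3 A0 A5 92.
Leading byte 0xF3 = 11110011 matches 11110xxx → 4-byte sequence.
Byte 1: 0xF3 = 11110011, payload 011 (3 bits).
Byte 2: 0xA0 = 10100000 (10xxxxxx ✓), payload 100000.
Byte 3: 0xA5 = 10100101 (10xxxxxx ✓), payload 100101.
Byte 4: 0x92 = 10010010 (10xxxxxx ✓), payload 010010.
Concatenate: 011100000100101010010 = 0xE0952 (21 bits → U+E0952).

U+E0952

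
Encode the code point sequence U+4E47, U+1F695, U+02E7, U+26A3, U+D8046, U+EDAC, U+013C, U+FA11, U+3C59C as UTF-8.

U+4E47: 3-byte form → E4 B9 87.
U+1F695: 4-byte form → F0 9F 9A 95.
U+02E7: 2-byte form → CB A7.
U+26A3: 3-byte form → E2 9A A3.
U+D8046: 4-byte form → F3 98 81 86.
U+EDAC: 3-byte form → EE B6 AC.
U+013C: 2-byte form → C4 BC.
U+FA11: 3-byte form → EF A8 91.
U+3C59C: 4-byte form → F0 BC 96 9C.
Concatenated (28 bytes): E4 B9 87 F0 9F 9A 95 CB A7 E2 9A A3 F3 98 81 86 EE B6 AC C4 BC EF A8 91 F0 BC 96 9C.

E4 B9 87 F0 9F 9A 95 CB A7 E2 9A A3 F3 98 81 86 EE B6 AC C4 BC EF A8 91 F0 BC 96 9C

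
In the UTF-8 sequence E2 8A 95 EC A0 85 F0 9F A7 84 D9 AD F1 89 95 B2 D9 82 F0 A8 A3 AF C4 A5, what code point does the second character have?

Offset 0: leading byte 0xE2 = 11100010 → 3-byte char #1 = E2 8A 95.
Offset 3: leading byte 0xEC = 11101100 → 3-byte char #2 = EC A0 85.
Leading byte 0xEC = 11101100 matches 1110xxxx → 3-byte sequence.
Byte 1: 0xEC = 11101100, payload 1100 (4 bits).
Byte 2: 0xA0 = 10100000 (10xxxxxx ✓), payload 100000.
Byte 3: 0x85 = 10000101 (10xxxxxx ✓), payload 000101.
Concatenate: 1100100000000101 = 0xC805 (16 bits → U+C805).

U+C805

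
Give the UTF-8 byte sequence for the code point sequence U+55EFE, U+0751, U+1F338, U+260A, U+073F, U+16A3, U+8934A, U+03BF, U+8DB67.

F1 95 BB BE DD 91 F0 9F 8C B8 E2 98 8A DC BF E1 9A A3 F2 89 8D 8A CE BF F2 8D AD A7

U+55EFE: 4-byte form → F1 95 BB BE.
U+0751: 2-byte form → DD 91.
U+1F338: 4-byte form → F0 9F 8C B8.
U+260A: 3-byte form → E2 98 8A.
U+073F: 2-byte form → DC BF.
U+16A3: 3-byte form → E1 9A A3.
U+8934A: 4-byte form → F2 89 8D 8A.
U+03BF: 2-byte form → CE BF.
U+8DB67: 4-byte form → F2 8D AD A7.
Concatenated (28 bytes): F1 95 BB BE DD 91 F0 9F 8C B8 E2 98 8A DC BF E1 9A A3 F2 89 8D 8A CE BF F2 8D AD A7.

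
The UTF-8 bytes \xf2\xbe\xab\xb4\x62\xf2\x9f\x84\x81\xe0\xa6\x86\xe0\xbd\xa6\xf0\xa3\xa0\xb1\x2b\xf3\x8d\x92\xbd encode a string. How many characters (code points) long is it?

8

Byte at offset 0: 0xF2 = 11110010 → 4-byte char (#1). Advance 4.
Byte at offset 4: 0x62 = 01100010 → 1-byte char (#2). Advance 1.
Byte at offset 5: 0xF2 = 11110010 → 4-byte char (#3). Advance 4.
Byte at offset 9: 0xE0 = 11100000 → 3-byte char (#4). Advance 3.
Byte at offset 12: 0xE0 = 11100000 → 3-byte char (#5). Advance 3.
Byte at offset 15: 0xF0 = 11110000 → 4-byte char (#6). Advance 4.
Byte at offset 19: 0x2B = 00101011 → 1-byte char (#7). Advance 1.
Byte at offset 20: 0xF3 = 11110011 → 4-byte char (#8). Advance 4.
Reached end at offset 24 after 8 code points.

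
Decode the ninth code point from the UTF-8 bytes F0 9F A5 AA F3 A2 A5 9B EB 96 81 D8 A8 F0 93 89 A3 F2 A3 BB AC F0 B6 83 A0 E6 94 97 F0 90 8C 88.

U+10308

Offset 0: leading byte 0xF0 = 11110000 → 4-byte char #1 = F0 9F A5 AA.
Offset 4: leading byte 0xF3 = 11110011 → 4-byte char #2 = F3 A2 A5 9B.
Offset 8: leading byte 0xEB = 11101011 → 3-byte char #3 = EB 96 81.
Offset 11: leading byte 0xD8 = 11011000 → 2-byte char #4 = D8 A8.
Offset 13: leading byte 0xF0 = 11110000 → 4-byte char #5 = F0 93 89 A3.
Offset 17: leading byte 0xF2 = 11110010 → 4-byte char #6 = F2 A3 BB AC.
Offset 21: leading byte 0xF0 = 11110000 → 4-byte char #7 = F0 B6 83 A0.
Offset 25: leading byte 0xE6 = 11100110 → 3-byte char #8 = E6 94 97.
Offset 28: leading byte 0xF0 = 11110000 → 4-byte char #9 = F0 90 8C 88.
Leading byte 0xF0 = 11110000 matches 11110xxx → 4-byte sequence.
Byte 1: 0xF0 = 11110000, payload 000 (3 bits).
Byte 2: 0x90 = 10010000 (10xxxxxx ✓), payload 010000.
Byte 3: 0x8C = 10001100 (10xxxxxx ✓), payload 001100.
Byte 4: 0x88 = 10001000 (10xxxxxx ✓), payload 001000.
Concatenate: 000010000001100001000 = 0x10308 (21 bits → U+10308).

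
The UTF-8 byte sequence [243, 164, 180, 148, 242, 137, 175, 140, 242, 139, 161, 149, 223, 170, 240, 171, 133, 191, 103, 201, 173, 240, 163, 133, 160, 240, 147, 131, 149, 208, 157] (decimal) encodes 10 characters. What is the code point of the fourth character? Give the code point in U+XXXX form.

Offset 0: leading byte 0xF3 = 11110011 → 4-byte char #1 = F3 A4 B4 94.
Offset 4: leading byte 0xF2 = 11110010 → 4-byte char #2 = F2 89 AF 8C.
Offset 8: leading byte 0xF2 = 11110010 → 4-byte char #3 = F2 8B A1 95.
Offset 12: leading byte 0xDF = 11011111 → 2-byte char #4 = DF AA.
Leading byte 0xDF = 11011111 matches 110xxxxx → 2-byte sequence.
Byte 1: 0xDF = 11011111, payload 11111 (5 bits).
Byte 2: 0xAA = 10101010 (10xxxxxx ✓), payload 101010.
Concatenate: 11111101010 = 0x7EA (11 bits → U+07EA).

U+07EA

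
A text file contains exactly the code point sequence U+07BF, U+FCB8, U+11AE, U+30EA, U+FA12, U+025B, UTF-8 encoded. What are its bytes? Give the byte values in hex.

U+07BF: 2-byte form → DE BF.
U+FCB8: 3-byte form → EF B2 B8.
U+11AE: 3-byte form → E1 86 AE.
U+30EA: 3-byte form → E3 83 AA.
U+FA12: 3-byte form → EF A8 92.
U+025B: 2-byte form → C9 9B.
Concatenated (16 bytes): DE BF EF B2 B8 E1 86 AE E3 83 AA EF A8 92 C9 9B.

DE BF EF B2 B8 E1 86 AE E3 83 AA EF A8 92 C9 9B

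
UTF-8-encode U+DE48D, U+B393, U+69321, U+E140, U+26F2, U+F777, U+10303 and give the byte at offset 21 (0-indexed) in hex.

0x90

U+DE48D → 4-byte form F3 9E 92 8D at offsets 0–3.
U+B393 → 3-byte form EB 8E 93 at offsets 4–6.
U+69321 → 4-byte form F1 A9 8C A1 at offsets 7–10.
U+E140 → 3-byte form EE 85 80 at offsets 11–13.
U+26F2 → 3-byte form E2 9B B2 at offsets 14–16.
U+F777 → 3-byte form EF 9D B7 at offsets 17–19.
U+10303 → 4-byte form F0 90 8C 83 at offsets 20–23.
Offset 21 falls in char 7's range; it's byte 2 of F0 90 8C 83 = 0x90.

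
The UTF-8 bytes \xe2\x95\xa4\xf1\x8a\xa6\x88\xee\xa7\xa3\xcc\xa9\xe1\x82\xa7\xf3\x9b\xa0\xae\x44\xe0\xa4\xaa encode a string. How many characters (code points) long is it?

8

Byte at offset 0: 0xE2 = 11100010 → 3-byte char (#1). Advance 3.
Byte at offset 3: 0xF1 = 11110001 → 4-byte char (#2). Advance 4.
Byte at offset 7: 0xEE = 11101110 → 3-byte char (#3). Advance 3.
Byte at offset 10: 0xCC = 11001100 → 2-byte char (#4). Advance 2.
Byte at offset 12: 0xE1 = 11100001 → 3-byte char (#5). Advance 3.
Byte at offset 15: 0xF3 = 11110011 → 4-byte char (#6). Advance 4.
Byte at offset 19: 0x44 = 01000100 → 1-byte char (#7). Advance 1.
Byte at offset 20: 0xE0 = 11100000 → 3-byte char (#8). Advance 3.
Reached end at offset 23 after 8 code points.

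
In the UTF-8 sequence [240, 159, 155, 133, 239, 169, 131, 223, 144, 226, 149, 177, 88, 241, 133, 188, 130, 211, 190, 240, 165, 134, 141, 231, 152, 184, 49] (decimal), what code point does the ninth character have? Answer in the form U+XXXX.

U+7638

Offset 0: leading byte 0xF0 = 11110000 → 4-byte char #1 = F0 9F 9B 85.
Offset 4: leading byte 0xEF = 11101111 → 3-byte char #2 = EF A9 83.
Offset 7: leading byte 0xDF = 11011111 → 2-byte char #3 = DF 90.
Offset 9: leading byte 0xE2 = 11100010 → 3-byte char #4 = E2 95 B1.
Offset 12: leading byte 0x58 = 01011000 → 1-byte char #5 = 58.
Offset 13: leading byte 0xF1 = 11110001 → 4-byte char #6 = F1 85 BC 82.
Offset 17: leading byte 0xD3 = 11010011 → 2-byte char #7 = D3 BE.
Offset 19: leading byte 0xF0 = 11110000 → 4-byte char #8 = F0 A5 86 8D.
Offset 23: leading byte 0xE7 = 11100111 → 3-byte char #9 = E7 98 B8.
Leading byte 0xE7 = 11100111 matches 1110xxxx → 3-byte sequence.
Byte 1: 0xE7 = 11100111, payload 0111 (4 bits).
Byte 2: 0x98 = 10011000 (10xxxxxx ✓), payload 011000.
Byte 3: 0xB8 = 10111000 (10xxxxxx ✓), payload 111000.
Concatenate: 0111011000111000 = 0x7638 (16 bits → U+7638).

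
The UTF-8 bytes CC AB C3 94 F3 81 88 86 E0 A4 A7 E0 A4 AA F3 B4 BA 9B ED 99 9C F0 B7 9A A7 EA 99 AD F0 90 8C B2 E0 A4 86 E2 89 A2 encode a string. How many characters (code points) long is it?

Byte at offset 0: 0xCC = 11001100 → 2-byte char (#1). Advance 2.
Byte at offset 2: 0xC3 = 11000011 → 2-byte char (#2). Advance 2.
Byte at offset 4: 0xF3 = 11110011 → 4-byte char (#3). Advance 4.
Byte at offset 8: 0xE0 = 11100000 → 3-byte char (#4). Advance 3.
Byte at offset 11: 0xE0 = 11100000 → 3-byte char (#5). Advance 3.
Byte at offset 14: 0xF3 = 11110011 → 4-byte char (#6). Advance 4.
Byte at offset 18: 0xED = 11101101 → 3-byte char (#7). Advance 3.
Byte at offset 21: 0xF0 = 11110000 → 4-byte char (#8). Advance 4.
Byte at offset 25: 0xEA = 11101010 → 3-byte char (#9). Advance 3.
Byte at offset 28: 0xF0 = 11110000 → 4-byte char (#10). Advance 4.
Byte at offset 32: 0xE0 = 11100000 → 3-byte char (#11). Advance 3.
Byte at offset 35: 0xE2 = 11100010 → 3-byte char (#12). Advance 3.
Reached end at offset 38 after 12 code points.

12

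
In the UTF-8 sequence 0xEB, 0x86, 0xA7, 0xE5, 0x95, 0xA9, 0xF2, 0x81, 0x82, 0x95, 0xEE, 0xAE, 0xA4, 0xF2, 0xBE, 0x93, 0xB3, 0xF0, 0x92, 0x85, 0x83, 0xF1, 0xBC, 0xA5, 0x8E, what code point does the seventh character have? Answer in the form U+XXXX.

Offset 0: leading byte 0xEB = 11101011 → 3-byte char #1 = EB 86 A7.
Offset 3: leading byte 0xE5 = 11100101 → 3-byte char #2 = E5 95 A9.
Offset 6: leading byte 0xF2 = 11110010 → 4-byte char #3 = F2 81 82 95.
Offset 10: leading byte 0xEE = 11101110 → 3-byte char #4 = EE AE A4.
Offset 13: leading byte 0xF2 = 11110010 → 4-byte char #5 = F2 BE 93 B3.
Offset 17: leading byte 0xF0 = 11110000 → 4-byte char #6 = F0 92 85 83.
Offset 21: leading byte 0xF1 = 11110001 → 4-byte char #7 = F1 BC A5 8E.
Leading byte 0xF1 = 11110001 matches 11110xxx → 4-byte sequence.
Byte 1: 0xF1 = 11110001, payload 001 (3 bits).
Byte 2: 0xBC = 10111100 (10xxxxxx ✓), payload 111100.
Byte 3: 0xA5 = 10100101 (10xxxxxx ✓), payload 100101.
Byte 4: 0x8E = 10001110 (10xxxxxx ✓), payload 001110.
Concatenate: 001111100100101001110 = 0x7C94E (21 bits → U+7C94E).

U+7C94E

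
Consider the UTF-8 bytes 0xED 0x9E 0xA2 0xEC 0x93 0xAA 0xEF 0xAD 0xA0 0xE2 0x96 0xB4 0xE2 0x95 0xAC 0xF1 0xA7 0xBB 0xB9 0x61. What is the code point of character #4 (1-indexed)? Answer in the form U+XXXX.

U+25B4

Offset 0: leading byte 0xED = 11101101 → 3-byte char #1 = ED 9E A2.
Offset 3: leading byte 0xEC = 11101100 → 3-byte char #2 = EC 93 AA.
Offset 6: leading byte 0xEF = 11101111 → 3-byte char #3 = EF AD A0.
Offset 9: leading byte 0xE2 = 11100010 → 3-byte char #4 = E2 96 B4.
Leading byte 0xE2 = 11100010 matches 1110xxxx → 3-byte sequence.
Byte 1: 0xE2 = 11100010, payload 0010 (4 bits).
Byte 2: 0x96 = 10010110 (10xxxxxx ✓), payload 010110.
Byte 3: 0xB4 = 10110100 (10xxxxxx ✓), payload 110100.
Concatenate: 0010010110110100 = 0x25B4 (16 bits → U+25B4).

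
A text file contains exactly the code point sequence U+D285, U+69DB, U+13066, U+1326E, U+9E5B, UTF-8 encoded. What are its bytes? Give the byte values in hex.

U+D285: 3-byte form → ED 8A 85.
U+69DB: 3-byte form → E6 A7 9B.
U+13066: 4-byte form → F0 93 81 A6.
U+1326E: 4-byte form → F0 93 89 AE.
U+9E5B: 3-byte form → E9 B9 9B.
Concatenated (17 bytes): ED 8A 85 E6 A7 9B F0 93 81 A6 F0 93 89 AE E9 B9 9B.

ED 8A 85 E6 A7 9B F0 93 81 A6 F0 93 89 AE E9 B9 9B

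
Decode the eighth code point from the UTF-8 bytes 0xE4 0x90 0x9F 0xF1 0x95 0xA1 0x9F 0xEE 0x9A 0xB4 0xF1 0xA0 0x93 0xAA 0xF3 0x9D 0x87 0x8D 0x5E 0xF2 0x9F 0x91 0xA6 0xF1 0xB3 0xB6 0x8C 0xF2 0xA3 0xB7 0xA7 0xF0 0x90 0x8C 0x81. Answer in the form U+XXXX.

Offset 0: leading byte 0xE4 = 11100100 → 3-byte char #1 = E4 90 9F.
Offset 3: leading byte 0xF1 = 11110001 → 4-byte char #2 = F1 95 A1 9F.
Offset 7: leading byte 0xEE = 11101110 → 3-byte char #3 = EE 9A B4.
Offset 10: leading byte 0xF1 = 11110001 → 4-byte char #4 = F1 A0 93 AA.
Offset 14: leading byte 0xF3 = 11110011 → 4-byte char #5 = F3 9D 87 8D.
Offset 18: leading byte 0x5E = 01011110 → 1-byte char #6 = 5E.
Offset 19: leading byte 0xF2 = 11110010 → 4-byte char #7 = F2 9F 91 A6.
Offset 23: leading byte 0xF1 = 11110001 → 4-byte char #8 = F1 B3 B6 8C.
Leading byte 0xF1 = 11110001 matches 11110xxx → 4-byte sequence.
Byte 1: 0xF1 = 11110001, payload 001 (3 bits).
Byte 2: 0xB3 = 10110011 (10xxxxxx ✓), payload 110011.
Byte 3: 0xB6 = 10110110 (10xxxxxx ✓), payload 110110.
Byte 4: 0x8C = 10001100 (10xxxxxx ✓), payload 001100.
Concatenate: 001110011110110001100 = 0x73D8C (21 bits → U+73D8C).

U+73D8C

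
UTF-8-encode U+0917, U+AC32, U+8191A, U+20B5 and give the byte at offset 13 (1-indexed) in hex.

0xB5

1-indexed offset 13 is 0-indexed offset 12.
U+0917 → 3-byte form E0 A4 97 at offsets 0–2.
U+AC32 → 3-byte form EA B0 B2 at offsets 3–5.
U+8191A → 4-byte form F2 81 A4 9A at offsets 6–9.
U+20B5 → 3-byte form E2 82 B5 at offsets 10–12.
Offset 12 falls in char 4's range; it's byte 3 of E2 82 B5 = 0xB5.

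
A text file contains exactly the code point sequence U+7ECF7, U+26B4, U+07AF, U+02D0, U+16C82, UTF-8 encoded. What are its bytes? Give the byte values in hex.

U+7ECF7: 4-byte form → F1 BE B3 B7.
U+26B4: 3-byte form → E2 9A B4.
U+07AF: 2-byte form → DE AF.
U+02D0: 2-byte form → CB 90.
U+16C82: 4-byte form → F0 96 B2 82.
Concatenated (15 bytes): F1 BE B3 B7 E2 9A B4 DE AF CB 90 F0 96 B2 82.

F1 BE B3 B7 E2 9A B4 DE AF CB 90 F0 96 B2 82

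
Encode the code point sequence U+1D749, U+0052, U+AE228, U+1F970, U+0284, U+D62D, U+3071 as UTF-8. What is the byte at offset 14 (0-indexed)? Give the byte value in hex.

U+1D749 → 4-byte form F0 9D 9D 89 at offsets 0–3.
U+0052 → 1-byte form 52 at offsets 4–4.
U+AE228 → 4-byte form F2 AE 88 A8 at offsets 5–8.
U+1F970 → 4-byte form F0 9F A5 B0 at offsets 9–12.
U+0284 → 2-byte form CA 84 at offsets 13–14.
Offset 14 falls in char 5's range; it's byte 2 of CA 84 = 0x84.

0x84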